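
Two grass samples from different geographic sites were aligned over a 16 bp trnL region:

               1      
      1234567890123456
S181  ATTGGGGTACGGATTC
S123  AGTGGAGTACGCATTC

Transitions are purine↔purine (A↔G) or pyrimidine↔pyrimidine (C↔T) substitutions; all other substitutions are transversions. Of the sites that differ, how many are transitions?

1

The sequences differ at positions 2 (T/G, transversion), 6 (G/A, transition), 12 (G/C, transversion).
Of the 3 differences, 1 transition and 2 transversions, so the answer is 1.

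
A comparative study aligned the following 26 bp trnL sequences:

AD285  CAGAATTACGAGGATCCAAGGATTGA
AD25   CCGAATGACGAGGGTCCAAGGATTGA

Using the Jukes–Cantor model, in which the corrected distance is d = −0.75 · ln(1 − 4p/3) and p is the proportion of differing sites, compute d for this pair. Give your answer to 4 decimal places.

Mismatches occur at site 2 (A→C), site 7 (T→G), site 14 (A→G).
p = 3/26 = 0.115385.
d = −0.75 · ln(1 − (4/3)·0.115385) = −0.75 · ln(0.846153) = −0.75 · (-0.167055) = 0.1253.

0.1253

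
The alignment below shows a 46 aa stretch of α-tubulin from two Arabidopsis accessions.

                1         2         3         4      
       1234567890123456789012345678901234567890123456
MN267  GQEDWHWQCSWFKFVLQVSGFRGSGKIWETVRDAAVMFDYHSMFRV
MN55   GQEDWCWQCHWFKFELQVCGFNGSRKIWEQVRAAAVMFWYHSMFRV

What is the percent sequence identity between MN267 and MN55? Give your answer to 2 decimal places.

80.43%

Differing sites — 6:H/C; 10:S/H; 15:V/E; 19:S/C; 22:R/N; 25:G/R; 30:T/Q; 33:D/A; 39:D/W.
37 of the 46 sites match, so the percent identity is 37/46 × 100 = 80.43%.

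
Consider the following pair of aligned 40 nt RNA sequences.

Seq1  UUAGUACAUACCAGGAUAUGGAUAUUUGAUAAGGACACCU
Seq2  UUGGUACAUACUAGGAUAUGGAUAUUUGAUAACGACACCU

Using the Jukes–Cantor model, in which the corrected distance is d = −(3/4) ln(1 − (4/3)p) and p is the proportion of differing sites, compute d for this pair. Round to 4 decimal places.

Mismatches occur at site 3 (A→G), site 12 (C→U), site 33 (G→C).
p = 3/40 = 0.075000.
d = −0.75 · ln(1 − (4/3)·0.075000) = −0.75 · ln(0.900000) = −0.75 · (-0.105361) = 0.0790.

0.0790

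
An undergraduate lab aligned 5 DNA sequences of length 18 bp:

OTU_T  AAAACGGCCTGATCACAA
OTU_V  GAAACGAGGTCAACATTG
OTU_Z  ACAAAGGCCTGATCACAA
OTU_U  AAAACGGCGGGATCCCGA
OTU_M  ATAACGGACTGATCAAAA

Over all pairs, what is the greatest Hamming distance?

Pairwise Hamming distances:
  OTU_T vs OTU_V: 9
  OTU_T vs OTU_Z: 2
  OTU_T vs OTU_U: 4
  OTU_T vs OTU_M: 3
  OTU_V vs OTU_Z: 11
  OTU_V vs OTU_U: 10
  OTU_V vs OTU_M: 10
  OTU_Z vs OTU_U: 6
  OTU_Z vs OTU_M: 4
  OTU_U vs OTU_M: 7
The largest is 11, between OTU_V and OTU_Z.

11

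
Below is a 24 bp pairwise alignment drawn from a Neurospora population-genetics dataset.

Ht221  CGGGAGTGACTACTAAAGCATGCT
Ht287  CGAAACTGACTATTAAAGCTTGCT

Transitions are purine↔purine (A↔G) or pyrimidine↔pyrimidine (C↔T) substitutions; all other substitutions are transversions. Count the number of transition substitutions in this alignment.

Differing sites — 3:G/A (Ti); 4:G/A (Ti); 6:G/C (Tv); 13:C/T (Ti); 20:A/T (Tv).
Of the 5 differences, 3 transitions and 2 transversions, so the answer is 3.

3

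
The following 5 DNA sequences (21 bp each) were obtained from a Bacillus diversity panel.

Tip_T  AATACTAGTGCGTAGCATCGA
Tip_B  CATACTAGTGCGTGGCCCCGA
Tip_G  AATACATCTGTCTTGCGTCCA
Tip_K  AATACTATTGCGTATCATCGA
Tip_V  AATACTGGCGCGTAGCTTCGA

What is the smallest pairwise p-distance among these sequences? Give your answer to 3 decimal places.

0.095

Pairwise Hamming distances:
  Tip_T vs Tip_B: 4
  Tip_T vs Tip_G: 8
  Tip_T vs Tip_K: 2
  Tip_T vs Tip_V: 3
  Tip_B vs Tip_G: 10
  Tip_B vs Tip_K: 6
  Tip_B vs Tip_V: 6
  Tip_G vs Tip_K: 9
  Tip_G vs Tip_V: 9
  Tip_K vs Tip_V: 5
The smallest is 2 mismatches, between Tip_T and Tip_K; p = 2/21 = 0.095.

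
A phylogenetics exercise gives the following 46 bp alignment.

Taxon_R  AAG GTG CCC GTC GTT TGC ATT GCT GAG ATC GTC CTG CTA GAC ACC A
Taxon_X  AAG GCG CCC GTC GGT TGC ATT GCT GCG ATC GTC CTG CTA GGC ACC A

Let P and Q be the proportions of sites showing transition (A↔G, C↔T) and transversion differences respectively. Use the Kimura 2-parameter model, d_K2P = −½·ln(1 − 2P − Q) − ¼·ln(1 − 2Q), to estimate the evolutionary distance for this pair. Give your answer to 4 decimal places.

0.0926

Mismatches occur at site 5 (T/C, transition), site 14 (T/G, transversion), site 26 (A/C, transversion), site 41 (A/G, transition).
Of the 4 differences, 2 transitions and 2 transversions over 46 sites: P = 2/46 = 0.043478, Q = 2/46 = 0.043478.
d = −0.5·ln(0.869566) − 0.25·ln(0.913044) = −0.5·(-0.139761) − 0.25·(-0.090971) = 0.0926.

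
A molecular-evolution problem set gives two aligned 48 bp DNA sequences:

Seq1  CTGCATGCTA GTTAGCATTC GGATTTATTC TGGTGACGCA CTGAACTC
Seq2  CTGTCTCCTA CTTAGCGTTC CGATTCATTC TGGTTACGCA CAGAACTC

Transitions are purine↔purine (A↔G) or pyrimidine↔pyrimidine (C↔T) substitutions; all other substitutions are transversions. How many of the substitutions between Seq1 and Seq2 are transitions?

Differing sites — 4:C/T (Ti); 5:A/C (Tv); 7:G/C (Tv); 11:G/C (Tv); 17:A/G (Ti); 21:G/C (Tv); 26:T/C (Ti); 35:G/T (Tv); 42:T/A (Tv).
Of the 9 differences, 3 transitions and 6 transversions, so the answer is 3.

3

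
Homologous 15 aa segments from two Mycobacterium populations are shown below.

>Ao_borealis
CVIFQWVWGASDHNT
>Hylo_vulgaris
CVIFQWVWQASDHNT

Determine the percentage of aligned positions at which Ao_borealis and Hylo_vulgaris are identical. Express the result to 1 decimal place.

93.3%

A single mismatch occurs at site 9 (G↔Q).
14 of the 15 sites match, so the percent identity is 14/15 × 100 = 93.3%.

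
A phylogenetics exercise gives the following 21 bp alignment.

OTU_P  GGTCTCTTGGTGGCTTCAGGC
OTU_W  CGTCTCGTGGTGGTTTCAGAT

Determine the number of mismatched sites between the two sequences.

5

Differing sites — 1:G/C; 7:T/G; 14:C/T; 20:G/A; 21:C/T.
That gives 5 mismatches out of 21 aligned sites, so the Hamming distance is 5.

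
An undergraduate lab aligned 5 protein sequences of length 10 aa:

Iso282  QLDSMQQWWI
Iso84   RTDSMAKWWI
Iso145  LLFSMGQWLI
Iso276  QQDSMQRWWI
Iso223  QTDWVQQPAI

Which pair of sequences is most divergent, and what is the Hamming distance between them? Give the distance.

8

Pairwise Hamming distances:
  Iso282 vs Iso84: 4
  Iso282 vs Iso145: 4
  Iso282 vs Iso276: 2
  Iso282 vs Iso223: 5
  Iso84 vs Iso145: 6
  Iso84 vs Iso276: 4
  Iso84 vs Iso223: 7
  Iso145 vs Iso276: 6
  Iso145 vs Iso223: 8
  Iso276 vs Iso223: 6
The largest is 8, between Iso145 and Iso223.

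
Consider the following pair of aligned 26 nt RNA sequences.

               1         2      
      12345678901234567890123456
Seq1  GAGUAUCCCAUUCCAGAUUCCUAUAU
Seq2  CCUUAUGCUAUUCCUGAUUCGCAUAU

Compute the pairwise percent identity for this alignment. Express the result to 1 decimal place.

Differing sites — 1:G/C; 2:A/C; 3:G/U; 7:C/G; 9:C/U; 15:A/U; 21:C/G; 22:U/C.
18 of the 26 sites match, so the percent identity is 18/26 × 100 = 69.2%.

69.2%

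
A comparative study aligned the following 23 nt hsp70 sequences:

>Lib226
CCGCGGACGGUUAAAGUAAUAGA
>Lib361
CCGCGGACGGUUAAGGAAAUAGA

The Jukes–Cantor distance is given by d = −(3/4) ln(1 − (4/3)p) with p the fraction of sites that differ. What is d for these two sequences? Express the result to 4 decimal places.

0.0924

Mismatches occur at site 15 (A→G), site 17 (U→A).
p = 2/23 = 0.086957.
d = −0.75 · ln(1 − (4/3)·0.086957) = −0.75 · ln(0.884057) = −0.75 · (-0.123234) = 0.0924.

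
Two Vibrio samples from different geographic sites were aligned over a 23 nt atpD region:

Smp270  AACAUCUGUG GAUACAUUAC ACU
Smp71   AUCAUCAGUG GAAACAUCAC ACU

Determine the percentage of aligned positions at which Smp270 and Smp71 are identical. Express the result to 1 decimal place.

82.6%

Mismatches occur at site 2 (A↔U), site 7 (U↔A), site 13 (U↔A), site 18 (U↔C).
19 of the 23 sites match, so the percent identity is 19/23 × 100 = 82.6%.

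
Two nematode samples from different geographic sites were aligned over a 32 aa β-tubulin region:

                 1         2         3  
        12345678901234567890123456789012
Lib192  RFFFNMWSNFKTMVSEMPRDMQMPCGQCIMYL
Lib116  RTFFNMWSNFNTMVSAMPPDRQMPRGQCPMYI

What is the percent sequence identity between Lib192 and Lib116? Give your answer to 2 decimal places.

75.00%

Differing sites — 2:F/T; 11:K/N; 16:E/A; 19:R/P; 21:M/R; 25:C/R; 29:I/P; 32:L/I.
24 of the 32 sites match, so the percent identity is 24/32 × 100 = 75.00%.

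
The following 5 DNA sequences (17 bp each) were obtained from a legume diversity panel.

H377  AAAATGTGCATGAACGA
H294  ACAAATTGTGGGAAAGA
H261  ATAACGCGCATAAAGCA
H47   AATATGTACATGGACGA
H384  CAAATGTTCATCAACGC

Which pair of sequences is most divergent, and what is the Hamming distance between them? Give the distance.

Pairwise Hamming distances:
  H377 vs H294: 7
  H377 vs H261: 6
  H377 vs H47: 3
  H377 vs H384: 4
  H294 vs H261: 10
  H294 vs H47: 10
  H294 vs H384: 11
  H261 vs H47: 9
  H261 vs H384: 9
  H47 vs H384: 6
The largest is 11, between H294 and H384.

11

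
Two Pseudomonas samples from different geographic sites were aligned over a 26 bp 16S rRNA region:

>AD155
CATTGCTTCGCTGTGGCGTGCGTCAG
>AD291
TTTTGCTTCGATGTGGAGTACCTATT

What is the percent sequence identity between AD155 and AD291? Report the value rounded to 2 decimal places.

Differing sites — 1:C/T; 2:A/T; 11:C/A; 17:C/A; 20:G/A; 22:G/C; 24:C/A; 25:A/T; 26:G/T.
17 of the 26 sites match, so the percent identity is 17/26 × 100 = 65.38%.

65.38%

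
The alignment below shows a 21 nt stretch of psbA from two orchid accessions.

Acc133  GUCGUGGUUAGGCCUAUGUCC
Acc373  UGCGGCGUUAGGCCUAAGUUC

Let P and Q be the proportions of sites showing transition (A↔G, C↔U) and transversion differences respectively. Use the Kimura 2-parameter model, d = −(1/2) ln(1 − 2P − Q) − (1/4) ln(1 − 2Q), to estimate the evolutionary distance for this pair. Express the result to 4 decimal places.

0.3644

The sequences differ at positions 1 (G/U, transversion), 2 (U/G, transversion), 5 (U/G, transversion), 6 (G/C, transversion), 17 (U/A, transversion), 20 (C/U, transition).
Of the 6 differences, 1 transition and 5 transversions over 21 sites: P = 1/21 = 0.047619, Q = 5/21 = 0.238095.
d = −0.5·ln(0.666667) − 0.25·ln(0.523810) = −0.5·(-0.405465) − 0.25·(-0.646626) = 0.3644.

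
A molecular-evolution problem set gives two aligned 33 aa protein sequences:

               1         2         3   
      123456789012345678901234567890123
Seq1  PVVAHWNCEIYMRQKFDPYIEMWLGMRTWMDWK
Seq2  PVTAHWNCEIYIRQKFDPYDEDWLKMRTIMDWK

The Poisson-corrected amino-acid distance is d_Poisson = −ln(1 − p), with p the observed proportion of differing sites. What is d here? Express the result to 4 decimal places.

Mismatches occur at site 3 (V→T), site 12 (M→I), site 20 (I→D), site 22 (M→D), site 25 (G→K), site 29 (W→I).
p = 6/33 = 0.181818.
d = −ln(1 − 0.181818) = −ln(0.818182) = 0.2007.

0.2007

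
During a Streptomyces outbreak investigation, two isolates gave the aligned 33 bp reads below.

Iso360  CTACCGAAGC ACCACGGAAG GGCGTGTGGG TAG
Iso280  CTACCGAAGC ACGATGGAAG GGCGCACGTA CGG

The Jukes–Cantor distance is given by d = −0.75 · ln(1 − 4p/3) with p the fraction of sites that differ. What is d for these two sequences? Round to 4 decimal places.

0.3390

Mismatches occur at site 13 (C/G), site 15 (C/T), site 25 (T/C), site 26 (G/A), site 27 (T/C), site 29 (G/T), site 30 (G/A), site 31 (T/C), site 32 (A/G).
p = 9/33 = 0.272727.
d = −0.75 · ln(1 − (4/3)·0.272727) = −0.75 · ln(0.636364) = −0.75 · (-0.451985) = 0.3390.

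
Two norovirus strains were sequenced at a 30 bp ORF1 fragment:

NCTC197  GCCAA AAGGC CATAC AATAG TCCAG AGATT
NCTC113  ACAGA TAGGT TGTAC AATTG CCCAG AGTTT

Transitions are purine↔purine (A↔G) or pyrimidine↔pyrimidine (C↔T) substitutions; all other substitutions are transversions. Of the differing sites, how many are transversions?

Differing sites — 1:G/A (Ti); 3:C/A (Tv); 4:A/G (Ti); 6:A/T (Tv); 10:C/T (Ti); 11:C/T (Ti); 12:A/G (Ti); 19:A/T (Tv); 21:T/C (Ti); 28:A/T (Tv).
Of the 10 differences, 6 transitions and 4 transversions, so the answer is 4.

4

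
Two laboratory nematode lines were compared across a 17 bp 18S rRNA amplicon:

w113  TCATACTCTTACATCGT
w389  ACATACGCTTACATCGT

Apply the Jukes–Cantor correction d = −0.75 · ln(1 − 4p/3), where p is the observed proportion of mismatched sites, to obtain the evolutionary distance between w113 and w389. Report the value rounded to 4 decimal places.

Differing sites — 1:T/A; 7:T/G.
p = 2/17 = 0.117647.
d = −0.75 · ln(1 − (4/3)·0.117647) = −0.75 · ln(0.843137) = −0.75 · (-0.170626) = 0.1280.

0.1280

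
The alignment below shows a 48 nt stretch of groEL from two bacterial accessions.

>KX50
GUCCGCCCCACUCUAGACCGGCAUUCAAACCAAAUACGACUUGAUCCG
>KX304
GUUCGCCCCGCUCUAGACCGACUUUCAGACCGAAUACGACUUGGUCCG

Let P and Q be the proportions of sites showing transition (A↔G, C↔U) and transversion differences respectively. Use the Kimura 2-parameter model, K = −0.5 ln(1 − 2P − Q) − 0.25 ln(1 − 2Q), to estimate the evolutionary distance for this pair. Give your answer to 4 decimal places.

Mismatches occur at site 3 (C↔U, transition), site 10 (A↔G, transition), site 21 (G↔A, transition), site 23 (A↔U, transversion), site 28 (A↔G, transition), site 32 (A↔G, transition), site 44 (A↔G, transition).
Of the 7 differences, 6 transitions and 1 transversion over 48 sites: P = 6/48 = 0.125000, Q = 1/48 = 0.020833.
d = −0.5·ln(0.729167) − 0.25·ln(0.958334) = −0.5·(-0.315852) − 0.25·(-0.042559) = 0.1686.

0.1686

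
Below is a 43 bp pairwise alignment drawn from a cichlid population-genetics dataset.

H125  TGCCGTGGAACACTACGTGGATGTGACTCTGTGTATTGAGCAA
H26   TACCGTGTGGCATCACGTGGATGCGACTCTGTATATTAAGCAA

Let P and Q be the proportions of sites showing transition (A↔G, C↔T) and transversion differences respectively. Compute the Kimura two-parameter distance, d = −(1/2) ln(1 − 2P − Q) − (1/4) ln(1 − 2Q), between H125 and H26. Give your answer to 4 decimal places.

Differing sites — 2:G/A (Ti); 8:G/T (Tv); 9:A/G (Ti); 10:A/G (Ti); 13:C/T (Ti); 14:T/C (Ti); 24:T/C (Ti); 33:G/A (Ti); 38:G/A (Ti).
Of the 9 differences, 8 transitions and 1 transversion over 43 sites: P = 8/43 = 0.186047, Q = 1/43 = 0.023256.
d = −0.5·ln(0.604650) − 0.25·ln(0.953488) = −0.5·(-0.503106) − 0.25·(-0.047628) = 0.2635.

0.2635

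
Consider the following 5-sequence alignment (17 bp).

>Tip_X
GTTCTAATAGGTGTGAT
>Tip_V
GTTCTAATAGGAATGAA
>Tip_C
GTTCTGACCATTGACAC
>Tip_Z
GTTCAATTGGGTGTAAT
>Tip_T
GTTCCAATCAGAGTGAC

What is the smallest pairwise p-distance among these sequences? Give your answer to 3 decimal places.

0.176

Pairwise Hamming distances:
  Tip_X vs Tip_V: 3
  Tip_X vs Tip_C: 8
  Tip_X vs Tip_Z: 4
  Tip_X vs Tip_T: 5
  Tip_V vs Tip_C: 10
  Tip_V vs Tip_Z: 7
  Tip_V vs Tip_T: 5
  Tip_C vs Tip_Z: 10
  Tip_C vs Tip_T: 7
  Tip_Z vs Tip_T: 7
The smallest is 3 mismatches, between Tip_X and Tip_V; p = 3/17 = 0.176.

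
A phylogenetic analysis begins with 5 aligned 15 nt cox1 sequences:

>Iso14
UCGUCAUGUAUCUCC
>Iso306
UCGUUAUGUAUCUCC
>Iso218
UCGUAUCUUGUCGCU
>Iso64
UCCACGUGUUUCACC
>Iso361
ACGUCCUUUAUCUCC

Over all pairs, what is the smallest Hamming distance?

1

Pairwise Hamming distances:
  Iso14 vs Iso306: 1
  Iso14 vs Iso218: 7
  Iso14 vs Iso64: 5
  Iso14 vs Iso361: 3
  Iso306 vs Iso218: 7
  Iso306 vs Iso64: 6
  Iso306 vs Iso361: 4
  Iso218 vs Iso64: 9
  Iso218 vs Iso361: 7
  Iso64 vs Iso361: 7
The smallest is 1, between Iso14 and Iso306.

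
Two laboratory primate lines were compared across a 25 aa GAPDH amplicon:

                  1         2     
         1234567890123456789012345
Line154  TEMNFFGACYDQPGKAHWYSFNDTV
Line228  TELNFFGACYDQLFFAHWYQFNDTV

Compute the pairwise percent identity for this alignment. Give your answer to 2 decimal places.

The sequences differ at positions 3 (M/L), 13 (P/L), 14 (G/F), 15 (K/F), 20 (S/Q).
20 of the 25 sites match, so the percent identity is 20/25 × 100 = 80.00%.

80.00%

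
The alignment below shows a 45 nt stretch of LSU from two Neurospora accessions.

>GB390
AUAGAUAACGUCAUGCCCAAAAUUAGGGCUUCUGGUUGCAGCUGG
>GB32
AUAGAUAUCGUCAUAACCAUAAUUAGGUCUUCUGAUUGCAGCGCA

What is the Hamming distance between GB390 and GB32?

The sequences differ at positions 8 (A/U), 15 (G/A), 16 (C/A), 20 (A/U), 28 (G/U), 35 (G/A), 43 (U/G), 44 (G/C), 45 (G/A).
That gives 9 mismatches out of 45 aligned sites, so the Hamming distance is 9.

9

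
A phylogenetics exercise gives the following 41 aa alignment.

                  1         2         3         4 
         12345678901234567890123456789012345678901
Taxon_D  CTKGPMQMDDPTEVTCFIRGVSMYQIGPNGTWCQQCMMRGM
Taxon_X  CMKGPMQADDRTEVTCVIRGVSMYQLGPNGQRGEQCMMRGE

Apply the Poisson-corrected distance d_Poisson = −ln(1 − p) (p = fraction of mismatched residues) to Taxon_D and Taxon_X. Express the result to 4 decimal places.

0.2796

Mismatches occur at site 2 (T↔M), site 8 (M↔A), site 11 (P↔R), site 17 (F↔V), site 26 (I↔L), site 31 (T↔Q), site 32 (W↔R), site 33 (C↔G), site 34 (Q↔E), site 41 (M↔E).
p = 10/41 = 0.243902.
d = −ln(1 − 0.243902) = −ln(0.756098) = 0.2796.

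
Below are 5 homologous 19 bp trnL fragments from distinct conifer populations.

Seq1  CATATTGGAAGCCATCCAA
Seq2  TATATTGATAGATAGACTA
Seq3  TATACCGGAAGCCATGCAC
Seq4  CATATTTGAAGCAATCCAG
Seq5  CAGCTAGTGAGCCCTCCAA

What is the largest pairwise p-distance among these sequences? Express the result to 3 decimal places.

Pairwise Hamming distances:
  Seq1 vs Seq2: 8
  Seq1 vs Seq3: 5
  Seq1 vs Seq4: 3
  Seq1 vs Seq5: 6
  Seq2 vs Seq3: 10
  Seq2 vs Seq4: 10
  Seq2 vs Seq5: 12
  Seq3 vs Seq4: 7
  Seq3 vs Seq5: 10
  Seq4 vs Seq5: 9
The largest is 12 mismatches, between Seq2 and Seq5; p = 12/19 = 0.632.

0.632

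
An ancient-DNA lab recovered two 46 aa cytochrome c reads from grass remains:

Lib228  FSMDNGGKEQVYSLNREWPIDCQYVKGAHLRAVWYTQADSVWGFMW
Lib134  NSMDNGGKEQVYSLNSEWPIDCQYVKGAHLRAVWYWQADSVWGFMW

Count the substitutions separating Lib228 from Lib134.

The sequences differ at positions 1 (F/N), 16 (R/S), 36 (T/W).
That gives 3 mismatches out of 46 aligned sites, so the Hamming distance is 3.

3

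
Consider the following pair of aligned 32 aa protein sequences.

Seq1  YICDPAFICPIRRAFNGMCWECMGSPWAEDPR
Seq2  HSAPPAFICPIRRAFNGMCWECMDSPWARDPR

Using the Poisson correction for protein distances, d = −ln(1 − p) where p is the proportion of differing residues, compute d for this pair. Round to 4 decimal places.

0.2076

Differing sites — 1:Y/H; 2:I/S; 3:C/A; 4:D/P; 24:G/D; 29:E/R.
p = 6/32 = 0.187500.
d = −ln(1 − 0.187500) = −ln(0.812500) = 0.2076.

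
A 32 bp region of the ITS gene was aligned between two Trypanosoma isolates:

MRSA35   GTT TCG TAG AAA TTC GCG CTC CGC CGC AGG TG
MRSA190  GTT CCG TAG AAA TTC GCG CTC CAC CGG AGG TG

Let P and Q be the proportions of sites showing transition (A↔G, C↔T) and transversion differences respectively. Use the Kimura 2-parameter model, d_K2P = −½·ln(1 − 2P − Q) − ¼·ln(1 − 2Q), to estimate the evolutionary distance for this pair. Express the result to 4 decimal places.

0.1011

Differing sites — 4:T/C (Ti); 23:G/A (Ti); 27:C/G (Tv).
Of the 3 differences, 2 transitions and 1 transversion over 32 sites: P = 2/32 = 0.062500, Q = 1/32 = 0.031250.
d = −0.5·ln(0.843750) − 0.25·ln(0.937500) = −0.5·(-0.169899) − 0.25·(-0.064539) = 0.1011.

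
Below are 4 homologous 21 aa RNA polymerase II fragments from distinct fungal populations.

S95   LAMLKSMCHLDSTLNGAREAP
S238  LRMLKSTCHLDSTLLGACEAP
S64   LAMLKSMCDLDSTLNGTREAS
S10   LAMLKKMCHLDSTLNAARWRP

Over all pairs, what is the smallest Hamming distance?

Pairwise Hamming distances:
  S95 vs S238: 4
  S95 vs S64: 3
  S95 vs S10: 4
  S238 vs S64: 7
  S238 vs S10: 8
  S64 vs S10: 7
The smallest is 3, between S95 and S64.

3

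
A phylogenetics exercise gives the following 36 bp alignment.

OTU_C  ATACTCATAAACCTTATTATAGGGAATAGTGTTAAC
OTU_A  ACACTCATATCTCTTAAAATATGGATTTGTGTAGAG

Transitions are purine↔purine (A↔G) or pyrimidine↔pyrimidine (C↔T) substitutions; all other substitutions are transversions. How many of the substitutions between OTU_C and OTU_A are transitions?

Mismatches occur at site 2 (T/C, transition), site 10 (A/T, transversion), site 11 (A/C, transversion), site 12 (C/T, transition), site 17 (T/A, transversion), site 18 (T/A, transversion), site 22 (G/T, transversion), site 26 (A/T, transversion), site 28 (A/T, transversion), site 33 (T/A, transversion), site 34 (A/G, transition), site 36 (C/G, transversion).
Of the 12 differences, 3 transitions and 9 transversions, so the answer is 3.

3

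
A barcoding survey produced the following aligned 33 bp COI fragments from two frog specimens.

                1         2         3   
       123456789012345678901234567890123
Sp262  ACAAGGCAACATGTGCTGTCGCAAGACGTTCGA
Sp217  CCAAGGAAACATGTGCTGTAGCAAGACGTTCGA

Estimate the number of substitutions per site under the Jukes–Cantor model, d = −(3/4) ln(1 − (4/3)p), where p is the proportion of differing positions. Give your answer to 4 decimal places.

Mismatches occur at site 1 (A/C), site 7 (C/A), site 20 (C/A).
p = 3/33 = 0.090909.
d = −0.75 · ln(1 − (4/3)·0.090909) = −0.75 · ln(0.878788) = −0.75 · (-0.129212) = 0.0969.

0.0969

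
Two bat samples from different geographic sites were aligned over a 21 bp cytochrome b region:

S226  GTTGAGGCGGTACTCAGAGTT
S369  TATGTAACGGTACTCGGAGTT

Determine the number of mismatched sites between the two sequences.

6

Mismatches occur at site 1 (G/T), site 2 (T/A), site 5 (A/T), site 6 (G/A), site 7 (G/A), site 16 (A/G).
That gives 6 mismatches out of 21 aligned sites, so the Hamming distance is 6.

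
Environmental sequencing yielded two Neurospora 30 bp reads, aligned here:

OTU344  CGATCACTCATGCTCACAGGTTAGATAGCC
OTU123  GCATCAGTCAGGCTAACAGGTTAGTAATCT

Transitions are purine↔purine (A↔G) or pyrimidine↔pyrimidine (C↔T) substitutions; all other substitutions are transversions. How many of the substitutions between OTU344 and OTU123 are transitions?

1

Differing sites — 1:C/G (Tv); 2:G/C (Tv); 7:C/G (Tv); 11:T/G (Tv); 15:C/A (Tv); 25:A/T (Tv); 26:T/A (Tv); 28:G/T (Tv); 30:C/T (Ti).
Of the 9 differences, 1 transition and 8 transversions, so the answer is 1.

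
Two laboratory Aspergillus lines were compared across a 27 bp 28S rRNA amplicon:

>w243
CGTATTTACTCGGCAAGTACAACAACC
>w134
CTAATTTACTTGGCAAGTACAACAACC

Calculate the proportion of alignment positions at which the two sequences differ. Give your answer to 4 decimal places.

0.1111

The sequences differ at positions 2 (G/T), 3 (T/A), 11 (C/T).
There are 3 differences over 27 sites, so p = 3/27 = 0.1111.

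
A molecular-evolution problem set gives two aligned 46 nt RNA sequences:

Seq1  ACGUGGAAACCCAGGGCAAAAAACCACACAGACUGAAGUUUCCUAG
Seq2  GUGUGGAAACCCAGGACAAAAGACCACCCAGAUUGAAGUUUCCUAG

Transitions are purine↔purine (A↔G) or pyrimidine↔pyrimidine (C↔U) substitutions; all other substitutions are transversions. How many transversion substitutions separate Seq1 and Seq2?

Mismatches occur at site 1 (A/G, transition), site 2 (C/U, transition), site 16 (G/A, transition), site 22 (A/G, transition), site 28 (A/C, transversion), site 33 (C/U, transition).
Of the 6 differences, 5 transitions and 1 transversion, so the answer is 1.

1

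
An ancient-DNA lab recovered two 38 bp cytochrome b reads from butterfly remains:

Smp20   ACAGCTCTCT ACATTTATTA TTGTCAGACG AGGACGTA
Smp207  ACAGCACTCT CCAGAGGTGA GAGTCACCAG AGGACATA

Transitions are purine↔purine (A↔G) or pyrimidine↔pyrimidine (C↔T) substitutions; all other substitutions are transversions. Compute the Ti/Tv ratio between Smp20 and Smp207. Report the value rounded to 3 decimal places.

0.182

The sequences differ at positions 6 (T/A, transversion), 11 (A/C, transversion), 14 (T/G, transversion), 15 (T/A, transversion), 16 (T/G, transversion), 17 (A/G, transition), 19 (T/G, transversion), 21 (T/G, transversion), 22 (T/A, transversion), 27 (G/C, transversion), 28 (A/C, transversion), 29 (C/A, transversion), 36 (G/A, transition).
Of the 13 differences, 2 transitions and 11 transversions, so Ti/Tv = 2/11 = 0.182.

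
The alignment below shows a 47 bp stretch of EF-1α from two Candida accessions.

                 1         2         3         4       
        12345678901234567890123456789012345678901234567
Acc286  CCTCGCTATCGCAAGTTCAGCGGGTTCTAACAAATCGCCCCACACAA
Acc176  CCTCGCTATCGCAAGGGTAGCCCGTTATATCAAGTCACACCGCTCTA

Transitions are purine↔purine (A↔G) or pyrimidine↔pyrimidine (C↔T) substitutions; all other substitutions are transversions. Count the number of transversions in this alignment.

9

The sequences differ at positions 16 (T/G, transversion), 17 (T/G, transversion), 18 (C/T, transition), 22 (G/C, transversion), 23 (G/C, transversion), 27 (C/A, transversion), 30 (A/T, transversion), 34 (A/G, transition), 37 (G/A, transition), 39 (C/A, transversion), 42 (A/G, transition), 44 (A/T, transversion), 46 (A/T, transversion).
Of the 13 differences, 4 transitions and 9 transversions, so the answer is 9.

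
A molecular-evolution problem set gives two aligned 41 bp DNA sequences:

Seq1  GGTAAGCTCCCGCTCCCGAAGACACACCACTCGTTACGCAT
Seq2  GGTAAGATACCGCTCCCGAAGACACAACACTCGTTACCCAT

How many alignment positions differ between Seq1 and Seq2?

Differing sites — 7:C/A; 9:C/A; 27:C/A; 38:G/C.
That gives 4 mismatches out of 41 aligned sites, so the Hamming distance is 4.

4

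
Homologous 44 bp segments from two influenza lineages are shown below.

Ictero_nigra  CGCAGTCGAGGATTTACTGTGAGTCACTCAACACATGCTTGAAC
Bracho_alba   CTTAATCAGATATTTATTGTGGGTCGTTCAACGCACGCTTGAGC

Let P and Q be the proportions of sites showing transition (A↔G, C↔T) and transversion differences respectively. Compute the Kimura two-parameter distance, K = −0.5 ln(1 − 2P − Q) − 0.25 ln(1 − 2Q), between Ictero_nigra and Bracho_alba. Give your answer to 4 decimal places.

The sequences differ at positions 2 (G/T, transversion), 3 (C/T, transition), 5 (G/A, transition), 8 (G/A, transition), 9 (A/G, transition), 10 (G/A, transition), 11 (G/T, transversion), 17 (C/T, transition), 22 (A/G, transition), 26 (A/G, transition), 27 (C/T, transition), 33 (A/G, transition), 36 (T/C, transition), 43 (A/G, transition).
Of the 14 differences, 12 transitions and 2 transversions over 44 sites: P = 12/44 = 0.272727, Q = 2/44 = 0.045455.
d = −0.5·ln(0.409091) − 0.25·ln(0.909090) = −0.5·(-0.893818) − 0.25·(-0.095311) = 0.4707.

0.4707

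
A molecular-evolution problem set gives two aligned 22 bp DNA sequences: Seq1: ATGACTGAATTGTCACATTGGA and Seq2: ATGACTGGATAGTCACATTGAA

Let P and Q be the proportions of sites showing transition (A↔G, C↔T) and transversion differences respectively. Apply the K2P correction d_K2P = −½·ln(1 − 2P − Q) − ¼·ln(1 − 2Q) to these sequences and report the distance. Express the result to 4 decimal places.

0.1527

Differing sites — 8:A/G (Ti); 11:T/A (Tv); 21:G/A (Ti).
Of the 3 differences, 2 transitions and 1 transversion over 22 sites: P = 2/22 = 0.090909, Q = 1/22 = 0.045455.
d = −0.5·ln(0.772727) − 0.25·ln(0.909090) = −0.5·(-0.257829) − 0.25·(-0.095311) = 0.1527.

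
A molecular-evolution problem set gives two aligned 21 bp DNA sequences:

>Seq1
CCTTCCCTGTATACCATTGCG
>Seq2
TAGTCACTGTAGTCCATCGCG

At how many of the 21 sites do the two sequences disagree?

Mismatches occur at site 1 (C/T), site 2 (C/A), site 3 (T/G), site 6 (C/A), site 12 (T/G), site 13 (A/T), site 18 (T/C).
That gives 7 mismatches out of 21 aligned sites, so the Hamming distance is 7.

7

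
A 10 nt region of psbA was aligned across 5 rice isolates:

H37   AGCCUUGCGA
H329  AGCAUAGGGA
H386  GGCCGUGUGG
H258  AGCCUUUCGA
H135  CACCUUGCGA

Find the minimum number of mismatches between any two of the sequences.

1

Pairwise Hamming distances:
  H37 vs H329: 3
  H37 vs H386: 4
  H37 vs H258: 1
  H37 vs H135: 2
  H329 vs H386: 6
  H329 vs H258: 4
  H329 vs H135: 5
  H386 vs H258: 5
  H386 vs H135: 5
  H258 vs H135: 3
The smallest is 1, between H37 and H258.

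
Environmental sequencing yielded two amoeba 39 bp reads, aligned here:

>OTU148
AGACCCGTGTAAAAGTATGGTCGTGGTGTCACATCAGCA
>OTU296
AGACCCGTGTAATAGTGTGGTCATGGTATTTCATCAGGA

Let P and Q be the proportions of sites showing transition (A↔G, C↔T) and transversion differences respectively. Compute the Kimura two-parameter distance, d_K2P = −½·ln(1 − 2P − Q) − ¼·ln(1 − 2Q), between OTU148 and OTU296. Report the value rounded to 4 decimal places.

Differing sites — 13:A/T (Tv); 17:A/G (Ti); 23:G/A (Ti); 28:G/A (Ti); 30:C/T (Ti); 31:A/T (Tv); 38:C/G (Tv).
Of the 7 differences, 4 transitions and 3 transversions over 39 sites: P = 4/39 = 0.102564, Q = 3/39 = 0.076923.
d = −0.5·ln(0.717949) − 0.25·ln(0.846154) = −0.5·(-0.331357) − 0.25·(-0.167054) = 0.2074.

0.2074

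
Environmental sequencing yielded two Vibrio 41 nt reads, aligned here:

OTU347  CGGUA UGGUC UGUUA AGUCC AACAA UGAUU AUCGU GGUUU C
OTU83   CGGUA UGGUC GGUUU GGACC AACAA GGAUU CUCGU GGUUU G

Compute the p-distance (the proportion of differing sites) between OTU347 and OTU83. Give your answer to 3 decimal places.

The sequences differ at positions 11 (U/G), 15 (A/U), 16 (A/G), 18 (U/A), 26 (U/G), 31 (A/C), 41 (C/G).
There are 7 differences over 41 sites, so p = 7/41 = 0.171.

0.171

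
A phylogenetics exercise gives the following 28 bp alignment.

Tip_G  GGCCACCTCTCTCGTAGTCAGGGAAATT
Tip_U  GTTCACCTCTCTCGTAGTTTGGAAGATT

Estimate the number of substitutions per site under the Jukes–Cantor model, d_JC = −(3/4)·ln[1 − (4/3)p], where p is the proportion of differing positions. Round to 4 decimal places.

Mismatches occur at site 2 (G→T), site 3 (C→T), site 19 (C→T), site 20 (A→T), site 23 (G→A), site 25 (A→G).
p = 6/28 = 0.214286.
d = −0.75 · ln(1 − (4/3)·0.214286) = −0.75 · ln(0.714285) = −0.75 · (-0.336473) = 0.2524.

0.2524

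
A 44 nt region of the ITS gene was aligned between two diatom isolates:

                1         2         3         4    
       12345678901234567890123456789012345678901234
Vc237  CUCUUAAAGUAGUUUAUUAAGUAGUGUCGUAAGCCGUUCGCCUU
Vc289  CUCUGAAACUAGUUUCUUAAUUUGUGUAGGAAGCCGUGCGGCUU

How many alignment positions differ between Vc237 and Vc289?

Mismatches occur at site 5 (U↔G), site 9 (G↔C), site 16 (A↔C), site 21 (G↔U), site 23 (A↔U), site 28 (C↔A), site 30 (U↔G), site 38 (U↔G), site 41 (C↔G).
That gives 9 mismatches out of 44 aligned sites, so the Hamming distance is 9.

9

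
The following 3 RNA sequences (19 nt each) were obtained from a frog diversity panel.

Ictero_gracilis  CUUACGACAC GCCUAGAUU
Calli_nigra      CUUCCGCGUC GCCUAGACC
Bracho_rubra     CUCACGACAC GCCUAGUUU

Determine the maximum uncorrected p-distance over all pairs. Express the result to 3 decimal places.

0.421

Pairwise Hamming distances:
  Ictero_gracilis vs Calli_nigra: 6
  Ictero_gracilis vs Bracho_rubra: 2
  Calli_nigra vs Bracho_rubra: 8
The largest is 8 mismatches, between Calli_nigra and Bracho_rubra; p = 8/19 = 0.421.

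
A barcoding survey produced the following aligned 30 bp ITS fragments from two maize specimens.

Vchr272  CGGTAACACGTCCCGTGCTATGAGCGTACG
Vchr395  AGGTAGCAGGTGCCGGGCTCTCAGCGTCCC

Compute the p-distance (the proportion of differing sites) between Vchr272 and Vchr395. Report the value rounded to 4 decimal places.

0.3000

Differing sites — 1:C/A; 6:A/G; 9:C/G; 12:C/G; 16:T/G; 20:A/C; 22:G/C; 28:A/C; 30:G/C.
There are 9 differences over 30 sites, so p = 9/30 = 0.3000.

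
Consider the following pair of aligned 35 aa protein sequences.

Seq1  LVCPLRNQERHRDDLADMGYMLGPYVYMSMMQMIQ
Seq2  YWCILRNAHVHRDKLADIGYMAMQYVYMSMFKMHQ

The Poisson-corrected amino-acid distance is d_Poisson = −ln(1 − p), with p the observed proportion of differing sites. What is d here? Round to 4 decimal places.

The sequences differ at positions 1 (L/Y), 2 (V/W), 4 (P/I), 8 (Q/A), 9 (E/H), 10 (R/V), 14 (D/K), 18 (M/I), 22 (L/A), 23 (G/M), 24 (P/Q), 31 (M/F), 32 (Q/K), 34 (I/H).
p = 14/35 = 0.400000.
d = −ln(1 − 0.400000) = −ln(0.600000) = 0.5108.

0.5108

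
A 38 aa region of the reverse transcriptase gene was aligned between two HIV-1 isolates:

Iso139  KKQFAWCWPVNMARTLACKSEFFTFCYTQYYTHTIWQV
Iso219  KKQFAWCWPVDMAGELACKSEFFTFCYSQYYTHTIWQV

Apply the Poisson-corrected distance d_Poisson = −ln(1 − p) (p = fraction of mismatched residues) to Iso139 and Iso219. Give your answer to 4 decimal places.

Mismatches occur at site 11 (N→D), site 14 (R→G), site 15 (T→E), site 28 (T→S).
p = 4/38 = 0.105263.
d = −ln(1 − 0.105263) = −ln(0.894737) = 0.1112.

0.1112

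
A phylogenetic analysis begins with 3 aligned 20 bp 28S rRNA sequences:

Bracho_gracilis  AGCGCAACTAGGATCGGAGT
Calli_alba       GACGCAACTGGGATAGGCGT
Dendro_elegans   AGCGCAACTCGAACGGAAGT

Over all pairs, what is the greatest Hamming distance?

8

Pairwise Hamming distances:
  Bracho_gracilis vs Calli_alba: 5
  Bracho_gracilis vs Dendro_elegans: 5
  Calli_alba vs Dendro_elegans: 8
The largest is 8, between Calli_alba and Dendro_elegans.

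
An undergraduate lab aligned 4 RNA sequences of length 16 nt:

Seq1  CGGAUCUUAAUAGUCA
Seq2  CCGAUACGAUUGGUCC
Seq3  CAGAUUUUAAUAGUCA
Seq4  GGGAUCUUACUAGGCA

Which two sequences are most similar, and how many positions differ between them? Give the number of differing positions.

2

Pairwise Hamming distances:
  Seq1 vs Seq2: 7
  Seq1 vs Seq3: 2
  Seq1 vs Seq4: 3
  Seq2 vs Seq3: 7
  Seq2 vs Seq4: 9
  Seq3 vs Seq4: 5
The smallest is 2, between Seq1 and Seq3.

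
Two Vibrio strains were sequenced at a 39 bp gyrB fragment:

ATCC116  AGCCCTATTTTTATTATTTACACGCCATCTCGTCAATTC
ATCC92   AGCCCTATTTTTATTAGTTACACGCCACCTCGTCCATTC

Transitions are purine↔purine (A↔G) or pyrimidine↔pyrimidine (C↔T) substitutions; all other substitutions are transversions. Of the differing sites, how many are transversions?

2

The sequences differ at positions 17 (T/G, transversion), 28 (T/C, transition), 35 (A/C, transversion).
Of the 3 differences, 1 transition and 2 transversions, so the answer is 2.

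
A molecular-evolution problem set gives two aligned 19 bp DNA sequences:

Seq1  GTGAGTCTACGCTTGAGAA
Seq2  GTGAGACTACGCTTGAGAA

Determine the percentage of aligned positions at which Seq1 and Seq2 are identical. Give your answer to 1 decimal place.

The sequences differ at position 6 (T/A).
18 of the 19 sites match, so the percent identity is 18/19 × 100 = 94.7%.

94.7%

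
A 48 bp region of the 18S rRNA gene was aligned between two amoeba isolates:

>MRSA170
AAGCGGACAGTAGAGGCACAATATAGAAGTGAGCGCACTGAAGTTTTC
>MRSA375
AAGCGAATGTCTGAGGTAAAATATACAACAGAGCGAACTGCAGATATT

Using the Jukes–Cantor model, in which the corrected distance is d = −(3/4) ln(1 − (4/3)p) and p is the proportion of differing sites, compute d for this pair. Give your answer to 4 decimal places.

The sequences differ at positions 6 (G/A), 8 (C/T), 9 (A/G), 10 (G/T), 11 (T/C), 12 (A/T), 17 (C/T), 19 (C/A), 26 (G/C), 29 (G/C), 30 (T/A), 36 (C/A), 41 (A/C), 44 (T/A), 46 (T/A), 48 (C/T).
p = 16/48 = 0.333333.
d = −0.75 · ln(1 − (4/3)·0.333333) = −0.75 · ln(0.555556) = −0.75 · (-0.587786) = 0.4408.

0.4408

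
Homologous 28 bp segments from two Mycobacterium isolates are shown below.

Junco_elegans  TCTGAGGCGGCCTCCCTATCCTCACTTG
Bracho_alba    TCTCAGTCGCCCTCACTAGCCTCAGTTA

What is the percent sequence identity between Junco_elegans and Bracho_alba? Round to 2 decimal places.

75.00%

Differing sites — 4:G/C; 7:G/T; 10:G/C; 15:C/A; 19:T/G; 25:C/G; 28:G/A.
21 of the 28 sites match, so the percent identity is 21/28 × 100 = 75.00%.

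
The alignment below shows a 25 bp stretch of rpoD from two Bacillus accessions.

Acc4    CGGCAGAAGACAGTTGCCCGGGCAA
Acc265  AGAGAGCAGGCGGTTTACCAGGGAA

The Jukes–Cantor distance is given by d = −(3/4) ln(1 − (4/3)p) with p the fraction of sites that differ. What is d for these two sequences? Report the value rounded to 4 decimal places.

0.5716

The sequences differ at positions 1 (C/A), 3 (G/A), 4 (C/G), 7 (A/C), 10 (A/G), 12 (A/G), 16 (G/T), 17 (C/A), 20 (G/A), 23 (C/G).
p = 10/25 = 0.400000.
d = −0.75 · ln(1 − (4/3)·0.400000) = −0.75 · ln(0.466667) = −0.75 · (-0.762139) = 0.5716.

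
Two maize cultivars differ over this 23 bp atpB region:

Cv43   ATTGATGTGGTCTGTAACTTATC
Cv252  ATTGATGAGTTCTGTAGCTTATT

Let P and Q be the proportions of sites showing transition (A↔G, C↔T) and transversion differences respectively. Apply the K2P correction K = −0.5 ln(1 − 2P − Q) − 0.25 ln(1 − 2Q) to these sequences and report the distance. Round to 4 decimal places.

Differing sites — 8:T/A (Tv); 10:G/T (Tv); 17:A/G (Ti); 23:C/T (Ti).
Of the 4 differences, 2 transitions and 2 transversions over 23 sites: P = 2/23 = 0.086957, Q = 2/23 = 0.086957.
d = −0.5·ln(0.739129) − 0.25·ln(0.826086) = −0.5·(-0.302283) − 0.25·(-0.191056) = 0.1989.

0.1989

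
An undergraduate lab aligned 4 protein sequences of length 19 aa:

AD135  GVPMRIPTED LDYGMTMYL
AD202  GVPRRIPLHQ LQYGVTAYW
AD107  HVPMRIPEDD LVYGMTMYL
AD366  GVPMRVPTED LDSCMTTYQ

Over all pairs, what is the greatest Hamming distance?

11

Pairwise Hamming distances:
  AD135 vs AD202: 8
  AD135 vs AD107: 4
  AD135 vs AD366: 5
  AD202 vs AD107: 9
  AD202 vs AD366: 11
  AD107 vs AD366: 9
The largest is 11, between AD202 and AD366.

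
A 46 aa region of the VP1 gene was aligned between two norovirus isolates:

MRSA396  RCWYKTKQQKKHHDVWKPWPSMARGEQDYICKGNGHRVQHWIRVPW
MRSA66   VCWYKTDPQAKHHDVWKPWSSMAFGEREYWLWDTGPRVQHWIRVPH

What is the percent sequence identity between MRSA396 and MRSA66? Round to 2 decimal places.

Differing sites — 1:R/V; 7:K/D; 8:Q/P; 10:K/A; 20:P/S; 24:R/F; 27:Q/R; 28:D/E; 30:I/W; 31:C/L; 32:K/W; 33:G/D; 34:N/T; 36:H/P; 46:W/H.
31 of the 46 sites match, so the percent identity is 31/46 × 100 = 67.39%.

67.39%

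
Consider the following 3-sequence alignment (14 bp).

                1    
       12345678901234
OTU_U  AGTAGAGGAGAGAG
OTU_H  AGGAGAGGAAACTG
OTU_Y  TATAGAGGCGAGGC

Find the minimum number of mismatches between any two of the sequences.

4

Pairwise Hamming distances:
  OTU_U vs OTU_H: 4
  OTU_U vs OTU_Y: 5
  OTU_H vs OTU_Y: 8
The smallest is 4, between OTU_U and OTU_H.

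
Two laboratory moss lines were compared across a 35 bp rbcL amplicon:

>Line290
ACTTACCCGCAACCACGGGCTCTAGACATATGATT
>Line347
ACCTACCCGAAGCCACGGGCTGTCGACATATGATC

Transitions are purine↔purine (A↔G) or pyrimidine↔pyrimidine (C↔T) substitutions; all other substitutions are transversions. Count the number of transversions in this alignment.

Mismatches occur at site 3 (T↔C, transition), site 10 (C↔A, transversion), site 12 (A↔G, transition), site 22 (C↔G, transversion), site 24 (A↔C, transversion), site 35 (T↔C, transition).
Of the 6 differences, 3 transitions and 3 transversions, so the answer is 3.

3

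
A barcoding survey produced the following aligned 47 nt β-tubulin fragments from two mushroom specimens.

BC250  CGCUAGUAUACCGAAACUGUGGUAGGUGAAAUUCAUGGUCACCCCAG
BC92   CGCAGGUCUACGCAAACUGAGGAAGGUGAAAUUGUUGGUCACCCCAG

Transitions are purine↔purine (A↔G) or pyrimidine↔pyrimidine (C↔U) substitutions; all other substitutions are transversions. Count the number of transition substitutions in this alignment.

1

Mismatches occur at site 4 (U→A, transversion), site 5 (A→G, transition), site 8 (A→C, transversion), site 12 (C→G, transversion), site 13 (G→C, transversion), site 20 (U→A, transversion), site 23 (U→A, transversion), site 34 (C→G, transversion), site 35 (A→U, transversion).
Of the 9 differences, 1 transition and 8 transversions, so the answer is 1.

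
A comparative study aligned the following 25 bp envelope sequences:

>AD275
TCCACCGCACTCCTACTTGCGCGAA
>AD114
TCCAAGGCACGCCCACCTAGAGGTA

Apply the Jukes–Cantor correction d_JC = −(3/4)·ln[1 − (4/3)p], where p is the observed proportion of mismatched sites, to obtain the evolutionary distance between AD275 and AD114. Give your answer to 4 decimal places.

0.5716

Differing sites — 5:C/A; 6:C/G; 11:T/G; 14:T/C; 17:T/C; 19:G/A; 20:C/G; 21:G/A; 22:C/G; 24:A/T.
p = 10/25 = 0.400000.
d = −0.75 · ln(1 − (4/3)·0.400000) = −0.75 · ln(0.466667) = −0.75 · (-0.762139) = 0.5716.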